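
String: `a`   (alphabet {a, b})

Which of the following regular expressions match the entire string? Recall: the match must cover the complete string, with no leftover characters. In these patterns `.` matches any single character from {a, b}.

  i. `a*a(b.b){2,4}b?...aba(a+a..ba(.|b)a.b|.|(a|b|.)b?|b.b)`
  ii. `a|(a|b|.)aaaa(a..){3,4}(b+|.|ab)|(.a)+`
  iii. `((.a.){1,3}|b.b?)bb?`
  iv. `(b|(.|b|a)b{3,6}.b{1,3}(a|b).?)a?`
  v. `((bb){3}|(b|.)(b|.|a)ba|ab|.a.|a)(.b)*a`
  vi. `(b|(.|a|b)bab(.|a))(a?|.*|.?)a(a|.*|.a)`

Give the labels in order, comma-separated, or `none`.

ii

i → no match
ii → match
iii → no match
iv → no match
v → no match
vi → no match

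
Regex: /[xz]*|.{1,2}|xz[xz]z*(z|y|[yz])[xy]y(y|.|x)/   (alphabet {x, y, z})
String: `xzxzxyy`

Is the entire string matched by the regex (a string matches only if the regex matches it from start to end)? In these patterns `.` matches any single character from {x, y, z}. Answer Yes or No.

Yes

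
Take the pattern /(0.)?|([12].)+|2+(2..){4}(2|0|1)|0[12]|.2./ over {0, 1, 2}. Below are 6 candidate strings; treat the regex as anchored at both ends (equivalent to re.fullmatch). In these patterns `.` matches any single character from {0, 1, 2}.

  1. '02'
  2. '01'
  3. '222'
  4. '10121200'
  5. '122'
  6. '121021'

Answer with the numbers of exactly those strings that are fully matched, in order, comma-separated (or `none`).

1, 2, 3, 5, 6

1 → match
2 → match
3 → match
4 → no match
5 → match
6 → match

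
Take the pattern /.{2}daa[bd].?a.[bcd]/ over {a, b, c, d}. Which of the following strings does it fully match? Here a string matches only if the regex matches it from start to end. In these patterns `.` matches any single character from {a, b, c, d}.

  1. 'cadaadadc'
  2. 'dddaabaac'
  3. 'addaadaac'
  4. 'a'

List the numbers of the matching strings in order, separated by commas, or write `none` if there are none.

1 → match
2 → match
3 → match
4 → no match

1, 2, 3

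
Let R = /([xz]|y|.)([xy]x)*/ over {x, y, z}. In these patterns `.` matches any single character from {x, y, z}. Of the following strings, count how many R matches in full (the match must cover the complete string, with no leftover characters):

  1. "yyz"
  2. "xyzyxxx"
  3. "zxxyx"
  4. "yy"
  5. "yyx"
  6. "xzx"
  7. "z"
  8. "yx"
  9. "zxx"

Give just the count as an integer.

4

1 → no match
2 → no match
3 → match
4 → no match
5 → match
6 → no match
7 → match
8 → no match
9 → match
Total matched: 4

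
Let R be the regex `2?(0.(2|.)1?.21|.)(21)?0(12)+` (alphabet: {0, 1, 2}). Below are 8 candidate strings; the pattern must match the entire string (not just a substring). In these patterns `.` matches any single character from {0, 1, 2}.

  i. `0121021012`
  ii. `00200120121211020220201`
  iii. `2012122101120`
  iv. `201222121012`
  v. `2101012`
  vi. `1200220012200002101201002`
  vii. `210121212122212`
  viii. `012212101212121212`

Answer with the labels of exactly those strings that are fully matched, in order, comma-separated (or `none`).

i → match
ii → no match — must end with `12`
iii → no match — must end with `12`
iv → match
v → no match
vi → no match — must end with `12`
vii → no match
viii → no match

i, iv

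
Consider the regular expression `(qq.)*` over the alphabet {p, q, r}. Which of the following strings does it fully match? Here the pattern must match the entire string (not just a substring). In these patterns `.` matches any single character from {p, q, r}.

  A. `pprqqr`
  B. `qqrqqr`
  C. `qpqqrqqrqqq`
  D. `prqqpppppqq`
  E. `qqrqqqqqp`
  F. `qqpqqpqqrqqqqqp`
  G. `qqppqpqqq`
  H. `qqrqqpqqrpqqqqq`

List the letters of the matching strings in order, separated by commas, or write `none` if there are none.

B, E, F

A → no match
B → match
C → no match
D → no match
E → match
F → match
G → no match
H → no match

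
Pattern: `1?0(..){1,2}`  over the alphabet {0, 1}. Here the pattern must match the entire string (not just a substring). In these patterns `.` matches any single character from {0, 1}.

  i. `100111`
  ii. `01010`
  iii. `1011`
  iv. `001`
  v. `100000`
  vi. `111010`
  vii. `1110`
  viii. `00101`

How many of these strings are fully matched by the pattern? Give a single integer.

i → match
ii → match
iii → match
iv → match
v → match
vi → no match
vii → no match
viii → match
Total matched: 6

6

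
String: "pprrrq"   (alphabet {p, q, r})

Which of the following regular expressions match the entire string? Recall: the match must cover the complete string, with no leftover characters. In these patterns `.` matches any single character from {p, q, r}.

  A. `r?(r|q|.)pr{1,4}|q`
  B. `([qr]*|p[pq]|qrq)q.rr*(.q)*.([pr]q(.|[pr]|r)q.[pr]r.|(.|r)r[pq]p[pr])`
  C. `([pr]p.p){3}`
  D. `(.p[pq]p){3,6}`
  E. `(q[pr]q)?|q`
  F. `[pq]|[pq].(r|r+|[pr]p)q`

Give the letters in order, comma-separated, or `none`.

A → no match
B → no match
C → no match — must end with "p"
D → no match — must end with "p"
E → no match
F → match

F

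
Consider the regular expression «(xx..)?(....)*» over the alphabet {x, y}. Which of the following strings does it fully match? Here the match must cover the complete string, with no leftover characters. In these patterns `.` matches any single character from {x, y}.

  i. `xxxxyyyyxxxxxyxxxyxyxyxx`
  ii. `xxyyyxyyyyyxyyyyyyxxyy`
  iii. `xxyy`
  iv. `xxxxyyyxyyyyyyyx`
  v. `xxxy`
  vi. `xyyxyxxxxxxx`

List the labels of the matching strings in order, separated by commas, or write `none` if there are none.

i, iii, iv, v, vi

i → match
ii → no match
iii. `xxyy` → match
iv → match
v. `xxxy` → match
vi. `xyyxyxxxxxxx` → match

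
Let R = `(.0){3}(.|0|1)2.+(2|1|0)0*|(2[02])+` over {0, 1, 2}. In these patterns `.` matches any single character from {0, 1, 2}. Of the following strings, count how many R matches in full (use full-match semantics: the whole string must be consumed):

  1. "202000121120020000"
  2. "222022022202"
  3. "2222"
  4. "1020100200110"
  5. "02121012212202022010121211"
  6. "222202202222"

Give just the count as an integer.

3

1 → match
2. "222022022202" → no match
3. "2222" → match
4 → match
5 → no match
6. "222202202222" → no match
Total matched: 3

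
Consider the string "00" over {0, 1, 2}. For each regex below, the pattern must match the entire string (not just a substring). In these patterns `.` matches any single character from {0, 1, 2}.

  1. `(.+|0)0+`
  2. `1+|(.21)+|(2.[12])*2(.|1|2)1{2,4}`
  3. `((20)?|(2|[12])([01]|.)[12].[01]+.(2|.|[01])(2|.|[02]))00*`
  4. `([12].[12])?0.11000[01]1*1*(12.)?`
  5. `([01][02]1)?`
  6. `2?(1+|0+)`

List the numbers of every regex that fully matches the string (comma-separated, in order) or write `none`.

1 → match
2 → no match
3 → match
4 → no match
5 → no match
6 → match

1, 3, 6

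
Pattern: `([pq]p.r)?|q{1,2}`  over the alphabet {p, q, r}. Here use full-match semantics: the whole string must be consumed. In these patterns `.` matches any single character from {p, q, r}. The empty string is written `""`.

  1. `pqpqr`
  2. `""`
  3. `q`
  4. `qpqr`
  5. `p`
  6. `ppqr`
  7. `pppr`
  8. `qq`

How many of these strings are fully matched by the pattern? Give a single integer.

6

1. `pqpqr` → no match
2. `""` → match
3. `q` → match
4. `qpqr` → match
5. `p` → no match
6. `ppqr` → match
7. `pppr` → match
8. `qq` → match
Total matched: 6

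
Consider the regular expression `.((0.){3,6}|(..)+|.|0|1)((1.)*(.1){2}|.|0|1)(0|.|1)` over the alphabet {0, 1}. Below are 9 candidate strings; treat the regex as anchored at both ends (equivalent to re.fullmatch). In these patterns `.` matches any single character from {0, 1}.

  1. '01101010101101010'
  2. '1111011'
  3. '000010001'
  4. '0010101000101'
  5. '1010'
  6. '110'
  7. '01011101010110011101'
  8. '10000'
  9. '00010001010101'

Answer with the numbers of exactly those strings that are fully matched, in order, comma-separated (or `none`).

1 → match
2 → match
3 → match
4 → match
5 → match
6 → no match
7 → no match
8 → match
9 → no match

1, 2, 3, 4, 5, 8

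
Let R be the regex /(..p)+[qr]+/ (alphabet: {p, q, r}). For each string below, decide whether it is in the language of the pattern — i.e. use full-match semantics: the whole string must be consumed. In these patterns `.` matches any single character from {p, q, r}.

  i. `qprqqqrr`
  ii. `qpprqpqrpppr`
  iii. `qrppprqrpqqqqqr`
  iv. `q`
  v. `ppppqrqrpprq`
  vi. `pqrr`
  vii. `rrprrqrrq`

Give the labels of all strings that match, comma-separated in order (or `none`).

vii

i → no match
ii → no match
iii → no match
iv → no match
v → no match
vi → no match
vii → match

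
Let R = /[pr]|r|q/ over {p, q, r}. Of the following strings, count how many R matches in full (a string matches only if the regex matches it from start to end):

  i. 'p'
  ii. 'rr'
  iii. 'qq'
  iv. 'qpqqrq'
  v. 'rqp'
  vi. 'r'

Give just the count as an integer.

2

i. 'p' → match
ii. 'rr' → no match
iii. 'qq' → no match
iv. 'qpqqrq' → no match
v. 'rqp' → no match
vi. 'r' → match
Total matched: 2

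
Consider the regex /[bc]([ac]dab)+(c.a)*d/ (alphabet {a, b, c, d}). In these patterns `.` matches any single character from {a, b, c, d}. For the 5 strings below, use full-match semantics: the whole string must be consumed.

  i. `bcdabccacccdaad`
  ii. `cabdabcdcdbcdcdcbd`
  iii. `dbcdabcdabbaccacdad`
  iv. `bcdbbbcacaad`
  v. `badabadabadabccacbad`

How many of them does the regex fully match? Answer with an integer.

1

i → no match
ii → no match
iii → no match
iv. `bcdbbbcacaad` → no match
v → match
Total matched: 1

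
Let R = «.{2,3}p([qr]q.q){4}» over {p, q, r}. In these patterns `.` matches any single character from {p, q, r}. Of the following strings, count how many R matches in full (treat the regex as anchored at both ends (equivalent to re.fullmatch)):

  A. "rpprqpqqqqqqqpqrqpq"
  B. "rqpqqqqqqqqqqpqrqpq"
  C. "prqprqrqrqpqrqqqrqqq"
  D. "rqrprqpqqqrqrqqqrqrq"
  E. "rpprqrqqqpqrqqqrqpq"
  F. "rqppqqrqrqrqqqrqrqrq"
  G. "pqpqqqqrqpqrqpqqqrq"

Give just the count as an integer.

7

A → match
B → match
C → match
D → match
E → match
F → match
G → match
Total matched: 7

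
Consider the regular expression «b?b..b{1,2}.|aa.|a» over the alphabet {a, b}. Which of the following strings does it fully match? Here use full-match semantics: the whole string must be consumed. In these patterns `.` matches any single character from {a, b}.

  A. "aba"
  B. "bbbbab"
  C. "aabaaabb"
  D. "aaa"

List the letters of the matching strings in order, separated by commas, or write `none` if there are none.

A → no match
B → no match
C → no match
D → match

D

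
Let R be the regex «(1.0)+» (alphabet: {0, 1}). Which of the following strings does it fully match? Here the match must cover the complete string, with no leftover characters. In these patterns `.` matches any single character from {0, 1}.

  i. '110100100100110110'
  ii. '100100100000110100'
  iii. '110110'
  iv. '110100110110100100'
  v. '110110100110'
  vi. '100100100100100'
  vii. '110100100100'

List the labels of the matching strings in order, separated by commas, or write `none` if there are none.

i, iii, iv, v, vi, vii

i → match
ii → no match
iii → match
iv → match
v → match
vi → match
vii → match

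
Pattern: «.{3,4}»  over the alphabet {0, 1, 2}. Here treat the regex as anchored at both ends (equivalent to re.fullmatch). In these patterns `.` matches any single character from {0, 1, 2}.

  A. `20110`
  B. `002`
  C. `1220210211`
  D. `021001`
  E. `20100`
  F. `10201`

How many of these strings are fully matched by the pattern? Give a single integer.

1

A → no match
B → match
C → no match
D → no match
E → no match
F → no match
Total matched: 1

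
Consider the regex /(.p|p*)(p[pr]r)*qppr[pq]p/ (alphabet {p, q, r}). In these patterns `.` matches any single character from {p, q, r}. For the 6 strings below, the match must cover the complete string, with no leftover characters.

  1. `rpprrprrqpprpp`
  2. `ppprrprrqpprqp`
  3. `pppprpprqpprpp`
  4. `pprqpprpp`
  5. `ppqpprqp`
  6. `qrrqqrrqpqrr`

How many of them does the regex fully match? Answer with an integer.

1 → match
2 → match
3 → match
4 → match
5 → match
6 → no match — must end with `p`
Total matched: 5

5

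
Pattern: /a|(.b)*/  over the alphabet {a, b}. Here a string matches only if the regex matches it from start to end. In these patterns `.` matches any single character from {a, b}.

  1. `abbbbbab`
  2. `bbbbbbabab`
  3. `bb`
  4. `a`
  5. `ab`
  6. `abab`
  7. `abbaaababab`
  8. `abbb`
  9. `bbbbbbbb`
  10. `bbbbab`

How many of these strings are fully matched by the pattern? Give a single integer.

9

1 → match
2 → match
3 → match
4 → match
5 → match
6 → match
7 → no match
8 → match
9 → match
10 → match
Total matched: 9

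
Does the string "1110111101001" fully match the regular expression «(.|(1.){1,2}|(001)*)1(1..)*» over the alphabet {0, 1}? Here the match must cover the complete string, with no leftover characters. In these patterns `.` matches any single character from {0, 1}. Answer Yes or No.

No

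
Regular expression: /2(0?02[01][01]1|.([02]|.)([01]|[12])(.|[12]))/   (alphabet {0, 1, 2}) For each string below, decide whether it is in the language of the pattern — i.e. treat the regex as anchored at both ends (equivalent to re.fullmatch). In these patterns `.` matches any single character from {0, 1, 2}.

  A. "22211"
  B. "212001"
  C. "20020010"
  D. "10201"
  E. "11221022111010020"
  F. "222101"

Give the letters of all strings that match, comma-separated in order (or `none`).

A

A → match
B → no match
C → no match
D → no match — must start with "2"
E → no match — must start with "2"
F → no match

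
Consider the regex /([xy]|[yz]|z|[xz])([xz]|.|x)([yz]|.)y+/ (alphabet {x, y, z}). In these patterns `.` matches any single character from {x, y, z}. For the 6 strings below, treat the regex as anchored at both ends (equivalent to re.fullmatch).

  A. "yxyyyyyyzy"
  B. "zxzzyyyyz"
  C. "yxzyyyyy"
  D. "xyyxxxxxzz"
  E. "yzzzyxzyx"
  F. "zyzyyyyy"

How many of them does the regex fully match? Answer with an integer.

2

A → no match
B → no match — must end with "y"
C → match
D → no match — must end with "y"
E → no match — must end with "y"
F → match
Total matched: 2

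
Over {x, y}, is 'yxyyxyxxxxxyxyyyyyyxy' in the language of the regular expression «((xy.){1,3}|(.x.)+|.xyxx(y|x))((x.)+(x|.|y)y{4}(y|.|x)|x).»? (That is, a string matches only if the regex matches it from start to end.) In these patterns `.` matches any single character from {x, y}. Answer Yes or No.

Yes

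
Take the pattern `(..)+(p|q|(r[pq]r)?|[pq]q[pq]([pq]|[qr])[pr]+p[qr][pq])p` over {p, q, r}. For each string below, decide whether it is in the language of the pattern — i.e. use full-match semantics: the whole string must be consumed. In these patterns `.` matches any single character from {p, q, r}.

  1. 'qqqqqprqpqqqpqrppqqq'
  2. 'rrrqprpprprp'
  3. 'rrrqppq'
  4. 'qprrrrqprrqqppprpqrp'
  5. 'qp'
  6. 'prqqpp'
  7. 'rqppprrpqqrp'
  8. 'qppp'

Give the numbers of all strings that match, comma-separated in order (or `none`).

2, 6, 8

1 → no match — must end with 'p'
2 → match
3 → no match — must end with 'p'
4 → no match
5 → no match
6 → match
7 → no match
8 → match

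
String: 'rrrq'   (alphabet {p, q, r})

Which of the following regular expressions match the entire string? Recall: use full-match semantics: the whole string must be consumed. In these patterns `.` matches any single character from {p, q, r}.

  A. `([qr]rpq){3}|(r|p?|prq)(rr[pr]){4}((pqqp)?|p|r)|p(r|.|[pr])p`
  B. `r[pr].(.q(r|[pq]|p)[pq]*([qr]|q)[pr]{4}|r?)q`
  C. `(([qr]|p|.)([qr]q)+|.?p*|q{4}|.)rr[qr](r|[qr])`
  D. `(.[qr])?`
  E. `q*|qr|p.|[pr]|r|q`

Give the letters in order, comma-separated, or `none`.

A → no match
B → match
C → match
D → no match
E → no match

B, C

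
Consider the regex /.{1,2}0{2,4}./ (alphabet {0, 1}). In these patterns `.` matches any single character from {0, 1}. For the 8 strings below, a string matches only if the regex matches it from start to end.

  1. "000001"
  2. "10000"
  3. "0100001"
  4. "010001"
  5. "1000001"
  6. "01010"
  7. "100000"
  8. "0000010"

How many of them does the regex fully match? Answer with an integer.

6

1 → match
2 → match
3 → match
4 → match
5 → match
6 → no match
7 → match
8 → no match
Total matched: 6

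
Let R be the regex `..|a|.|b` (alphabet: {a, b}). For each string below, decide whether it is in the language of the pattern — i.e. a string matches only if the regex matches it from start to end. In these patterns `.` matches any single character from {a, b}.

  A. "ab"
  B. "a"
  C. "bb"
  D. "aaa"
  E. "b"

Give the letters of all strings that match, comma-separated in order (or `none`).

A, B, C, E

A → match
B → match
C → match
D → no match
E → match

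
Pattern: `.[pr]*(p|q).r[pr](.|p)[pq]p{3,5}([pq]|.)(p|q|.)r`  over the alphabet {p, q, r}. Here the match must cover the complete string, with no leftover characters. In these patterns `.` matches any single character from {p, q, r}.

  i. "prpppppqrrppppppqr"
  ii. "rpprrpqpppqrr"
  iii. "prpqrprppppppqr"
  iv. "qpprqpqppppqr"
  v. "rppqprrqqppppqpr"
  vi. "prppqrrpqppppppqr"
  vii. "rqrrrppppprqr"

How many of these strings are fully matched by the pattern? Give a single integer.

i → match
ii → match
iii → match
iv → no match
v → match
vi → match
vii → match
Total matched: 6

6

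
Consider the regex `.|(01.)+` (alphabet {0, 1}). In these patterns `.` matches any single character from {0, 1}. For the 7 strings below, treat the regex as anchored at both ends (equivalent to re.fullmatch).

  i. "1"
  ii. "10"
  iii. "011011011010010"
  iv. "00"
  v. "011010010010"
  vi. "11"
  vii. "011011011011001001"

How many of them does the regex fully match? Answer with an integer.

3

i → match
ii → no match
iii → match
iv → no match
v → match
vi → no match
vii → no match
Total matched: 3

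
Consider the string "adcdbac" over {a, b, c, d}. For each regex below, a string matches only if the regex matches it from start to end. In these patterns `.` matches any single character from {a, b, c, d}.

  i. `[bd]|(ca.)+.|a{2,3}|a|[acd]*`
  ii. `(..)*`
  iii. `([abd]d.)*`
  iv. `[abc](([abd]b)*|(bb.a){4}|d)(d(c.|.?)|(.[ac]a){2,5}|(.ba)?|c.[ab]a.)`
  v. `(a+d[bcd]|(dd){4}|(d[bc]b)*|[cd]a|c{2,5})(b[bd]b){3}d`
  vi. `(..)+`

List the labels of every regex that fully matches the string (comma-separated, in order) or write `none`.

i → no match
ii → no match
iii → no match
iv → match
v → no match — must end with "bd"
vi → no match

iv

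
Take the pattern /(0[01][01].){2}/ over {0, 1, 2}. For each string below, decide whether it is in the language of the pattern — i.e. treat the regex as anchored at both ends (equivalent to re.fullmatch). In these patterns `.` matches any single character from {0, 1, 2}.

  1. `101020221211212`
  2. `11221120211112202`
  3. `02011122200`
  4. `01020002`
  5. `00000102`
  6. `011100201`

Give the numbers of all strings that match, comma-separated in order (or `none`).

4, 5

1 → no match — must start with `0`
2 → no match — must start with `0`
3 → no match
4 → match
5 → match
6 → no match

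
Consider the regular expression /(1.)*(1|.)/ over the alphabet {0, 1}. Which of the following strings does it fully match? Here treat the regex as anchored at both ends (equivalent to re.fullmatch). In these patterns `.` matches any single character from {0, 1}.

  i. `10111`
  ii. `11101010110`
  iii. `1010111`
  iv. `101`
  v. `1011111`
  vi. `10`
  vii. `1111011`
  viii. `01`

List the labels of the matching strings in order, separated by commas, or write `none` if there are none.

i → match
ii → match
iii → match
iv → match
v → match
vi → no match
vii → no match
viii → no match

i, ii, iii, iv, v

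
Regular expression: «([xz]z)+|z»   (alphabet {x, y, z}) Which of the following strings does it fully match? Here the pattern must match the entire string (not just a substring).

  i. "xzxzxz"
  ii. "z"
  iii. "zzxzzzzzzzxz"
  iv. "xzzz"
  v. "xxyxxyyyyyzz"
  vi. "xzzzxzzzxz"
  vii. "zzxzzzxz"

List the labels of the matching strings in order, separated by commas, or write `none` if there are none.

i → match
ii → match
iii → match
iv → match
v → no match
vi → match
vii → match

i, ii, iii, iv, vi, vii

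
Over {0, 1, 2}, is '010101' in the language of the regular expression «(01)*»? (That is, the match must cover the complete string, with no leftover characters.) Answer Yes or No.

Yes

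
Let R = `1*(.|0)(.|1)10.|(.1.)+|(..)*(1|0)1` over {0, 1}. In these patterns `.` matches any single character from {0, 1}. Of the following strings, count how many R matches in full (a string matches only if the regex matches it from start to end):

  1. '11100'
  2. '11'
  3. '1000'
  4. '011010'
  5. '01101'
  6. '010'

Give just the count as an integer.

1. '11100' → match
2. '11' → match
3. '1000' → no match
4. '011010' → match
5. '01101' → match
6. '010' → match
Total matched: 5

5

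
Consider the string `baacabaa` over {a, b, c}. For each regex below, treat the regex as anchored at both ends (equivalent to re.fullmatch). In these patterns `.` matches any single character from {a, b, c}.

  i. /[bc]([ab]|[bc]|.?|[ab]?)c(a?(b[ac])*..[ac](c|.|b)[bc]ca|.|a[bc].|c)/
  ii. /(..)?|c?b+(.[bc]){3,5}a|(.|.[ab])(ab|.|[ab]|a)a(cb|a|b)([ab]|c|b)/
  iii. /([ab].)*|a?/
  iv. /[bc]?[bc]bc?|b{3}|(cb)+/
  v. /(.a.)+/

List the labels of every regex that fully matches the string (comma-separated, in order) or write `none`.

i → no match
ii → no match
iii → match
iv → no match
v → no match

iii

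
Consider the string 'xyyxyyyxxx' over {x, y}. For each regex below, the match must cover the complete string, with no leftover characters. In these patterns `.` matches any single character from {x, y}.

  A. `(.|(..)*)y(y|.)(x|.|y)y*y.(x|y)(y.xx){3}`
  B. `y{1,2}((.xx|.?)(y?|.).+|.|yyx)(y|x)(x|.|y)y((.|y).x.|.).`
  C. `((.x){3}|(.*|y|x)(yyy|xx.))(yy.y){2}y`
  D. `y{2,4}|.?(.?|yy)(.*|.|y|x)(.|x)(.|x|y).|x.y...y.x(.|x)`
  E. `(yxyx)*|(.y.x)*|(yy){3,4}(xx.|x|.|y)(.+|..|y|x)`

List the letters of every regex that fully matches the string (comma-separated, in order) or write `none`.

A → no match
B → no match — must start with 'y'
C → no match — must end with 'yy'
D → match
E → no match

D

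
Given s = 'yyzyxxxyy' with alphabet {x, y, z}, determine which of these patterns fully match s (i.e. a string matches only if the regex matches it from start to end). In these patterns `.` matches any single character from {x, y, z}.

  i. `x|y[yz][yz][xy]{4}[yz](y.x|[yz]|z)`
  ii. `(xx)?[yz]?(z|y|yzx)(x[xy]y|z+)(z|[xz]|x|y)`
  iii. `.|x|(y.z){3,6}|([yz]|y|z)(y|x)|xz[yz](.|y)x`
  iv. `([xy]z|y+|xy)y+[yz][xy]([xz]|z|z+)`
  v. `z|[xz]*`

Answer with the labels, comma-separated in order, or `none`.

i

i → match
ii → no match
iii → no match
iv → no match
v → no match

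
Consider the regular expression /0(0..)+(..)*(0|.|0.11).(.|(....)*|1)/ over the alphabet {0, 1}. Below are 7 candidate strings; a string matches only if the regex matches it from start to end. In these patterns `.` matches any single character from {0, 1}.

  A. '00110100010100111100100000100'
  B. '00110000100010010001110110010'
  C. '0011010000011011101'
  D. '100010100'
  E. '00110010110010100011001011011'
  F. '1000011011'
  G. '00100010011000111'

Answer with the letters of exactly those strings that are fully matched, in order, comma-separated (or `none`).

A, B, C, E, G

A → match
B → match
C → match
D → no match — must start with '00'
E → match
F → no match — must start with '00'
G → match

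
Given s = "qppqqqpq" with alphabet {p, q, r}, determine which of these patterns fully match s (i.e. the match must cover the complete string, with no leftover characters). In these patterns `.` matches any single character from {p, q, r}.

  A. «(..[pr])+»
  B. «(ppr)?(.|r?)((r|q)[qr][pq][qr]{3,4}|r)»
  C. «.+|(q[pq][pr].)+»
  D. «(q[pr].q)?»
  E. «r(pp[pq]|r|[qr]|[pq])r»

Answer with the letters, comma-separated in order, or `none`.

C

A → no match
B → no match
C → match
D → no match
E → no match — must start with "r"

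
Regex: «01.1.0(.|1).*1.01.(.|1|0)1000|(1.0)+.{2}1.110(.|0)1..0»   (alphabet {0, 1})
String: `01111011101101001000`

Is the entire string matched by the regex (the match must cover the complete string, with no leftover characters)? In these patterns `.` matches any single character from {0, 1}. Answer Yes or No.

Yes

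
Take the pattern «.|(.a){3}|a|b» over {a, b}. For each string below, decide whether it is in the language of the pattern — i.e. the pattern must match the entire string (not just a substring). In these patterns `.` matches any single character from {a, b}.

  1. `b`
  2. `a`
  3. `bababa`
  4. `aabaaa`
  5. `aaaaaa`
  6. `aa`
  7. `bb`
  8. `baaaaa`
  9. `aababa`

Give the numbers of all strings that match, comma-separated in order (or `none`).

1, 2, 3, 4, 5, 8, 9

1. `b` → match
2. `a` → match
3. `bababa` → match
4. `aabaaa` → match
5. `aaaaaa` → match
6. `aa` → no match
7. `bb` → no match
8. `baaaaa` → match
9. `aababa` → match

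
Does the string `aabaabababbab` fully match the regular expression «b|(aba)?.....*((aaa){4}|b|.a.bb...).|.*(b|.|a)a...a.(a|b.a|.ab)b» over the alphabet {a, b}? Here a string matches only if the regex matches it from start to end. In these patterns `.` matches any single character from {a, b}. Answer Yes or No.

No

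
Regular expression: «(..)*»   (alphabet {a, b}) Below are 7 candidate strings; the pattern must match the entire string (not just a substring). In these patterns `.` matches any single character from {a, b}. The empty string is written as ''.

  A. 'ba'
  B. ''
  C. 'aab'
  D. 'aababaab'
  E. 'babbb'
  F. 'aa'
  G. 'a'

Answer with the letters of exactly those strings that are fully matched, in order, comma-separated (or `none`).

A → match
B → match
C → no match
D → match
E → no match
F → match
G → no match

A, B, D, F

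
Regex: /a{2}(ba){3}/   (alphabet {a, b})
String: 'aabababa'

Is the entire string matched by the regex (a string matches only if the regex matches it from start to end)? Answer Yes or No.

Yes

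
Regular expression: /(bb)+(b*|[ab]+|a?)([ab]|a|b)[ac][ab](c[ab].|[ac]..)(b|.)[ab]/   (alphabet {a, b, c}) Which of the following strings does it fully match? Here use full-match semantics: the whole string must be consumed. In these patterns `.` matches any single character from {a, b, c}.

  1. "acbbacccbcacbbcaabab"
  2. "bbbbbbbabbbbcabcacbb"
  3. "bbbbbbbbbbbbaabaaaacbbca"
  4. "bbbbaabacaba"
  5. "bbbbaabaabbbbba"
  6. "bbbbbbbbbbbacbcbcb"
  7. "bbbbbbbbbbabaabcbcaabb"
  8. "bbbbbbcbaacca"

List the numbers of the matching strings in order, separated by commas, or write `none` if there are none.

3, 4, 7, 8

1 → no match — must start with "bb"
2 → no match
3 → match
4 → match
5 → no match
6 → no match
7 → match
8 → match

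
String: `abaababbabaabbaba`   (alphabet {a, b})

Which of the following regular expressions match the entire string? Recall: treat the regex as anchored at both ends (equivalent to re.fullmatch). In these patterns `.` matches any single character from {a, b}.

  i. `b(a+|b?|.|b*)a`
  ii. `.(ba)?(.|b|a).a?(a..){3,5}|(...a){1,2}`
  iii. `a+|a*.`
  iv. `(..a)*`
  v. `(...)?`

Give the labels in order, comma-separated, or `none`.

ii

i → no match — must start with `b`
ii → match
iii → no match
iv → no match
v → no match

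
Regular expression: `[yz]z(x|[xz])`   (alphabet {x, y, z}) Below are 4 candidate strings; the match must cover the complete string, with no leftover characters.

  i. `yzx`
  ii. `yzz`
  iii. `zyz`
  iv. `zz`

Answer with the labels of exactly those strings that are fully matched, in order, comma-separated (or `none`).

i, ii

i → match
ii → match
iii → no match
iv → no match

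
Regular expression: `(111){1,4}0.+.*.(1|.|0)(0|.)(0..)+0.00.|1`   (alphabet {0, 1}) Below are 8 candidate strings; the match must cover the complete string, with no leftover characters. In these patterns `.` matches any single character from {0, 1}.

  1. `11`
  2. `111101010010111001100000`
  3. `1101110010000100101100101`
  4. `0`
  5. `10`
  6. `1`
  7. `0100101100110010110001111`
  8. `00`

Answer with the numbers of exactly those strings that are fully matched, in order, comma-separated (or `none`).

6

1 → no match
2 → no match
3 → no match
4 → no match
5 → no match
6 → match
7 → no match
8 → no match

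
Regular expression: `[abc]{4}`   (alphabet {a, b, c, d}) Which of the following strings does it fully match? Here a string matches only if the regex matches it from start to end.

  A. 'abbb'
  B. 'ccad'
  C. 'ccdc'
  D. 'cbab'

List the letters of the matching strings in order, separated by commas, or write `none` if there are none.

A, D

A → match
B → no match
C → no match
D → match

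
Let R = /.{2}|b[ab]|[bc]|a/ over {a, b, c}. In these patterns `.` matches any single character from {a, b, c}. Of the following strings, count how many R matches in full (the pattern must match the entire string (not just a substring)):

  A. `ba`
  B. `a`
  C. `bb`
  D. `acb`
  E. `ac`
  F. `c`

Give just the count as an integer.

5

A → match
B → match
C → match
D → no match
E → match
F → match
Total matched: 5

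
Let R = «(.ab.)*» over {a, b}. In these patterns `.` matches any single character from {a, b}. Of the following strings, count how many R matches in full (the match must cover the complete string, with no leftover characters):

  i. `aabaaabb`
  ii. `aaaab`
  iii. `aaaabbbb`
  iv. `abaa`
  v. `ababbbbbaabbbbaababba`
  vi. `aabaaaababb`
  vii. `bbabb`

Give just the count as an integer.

1

i → match
ii → no match
iii → no match
iv → no match
v → no match
vi → no match
vii → no match
Total matched: 1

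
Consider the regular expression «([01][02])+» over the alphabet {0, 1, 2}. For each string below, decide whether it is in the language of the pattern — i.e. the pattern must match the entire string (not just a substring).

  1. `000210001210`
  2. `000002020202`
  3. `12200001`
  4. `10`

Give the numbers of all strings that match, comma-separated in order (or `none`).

1, 2, 4

1 → match
2 → match
3 → no match
4 → match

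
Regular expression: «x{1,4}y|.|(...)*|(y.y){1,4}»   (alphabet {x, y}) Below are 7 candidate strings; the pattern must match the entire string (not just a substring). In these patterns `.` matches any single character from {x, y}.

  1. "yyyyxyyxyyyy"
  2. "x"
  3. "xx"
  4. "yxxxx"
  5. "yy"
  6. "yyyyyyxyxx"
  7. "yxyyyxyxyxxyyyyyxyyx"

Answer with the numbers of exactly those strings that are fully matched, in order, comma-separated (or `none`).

1, 2

1 → match
2 → match
3 → no match
4 → no match
5 → no match
6 → no match
7 → no match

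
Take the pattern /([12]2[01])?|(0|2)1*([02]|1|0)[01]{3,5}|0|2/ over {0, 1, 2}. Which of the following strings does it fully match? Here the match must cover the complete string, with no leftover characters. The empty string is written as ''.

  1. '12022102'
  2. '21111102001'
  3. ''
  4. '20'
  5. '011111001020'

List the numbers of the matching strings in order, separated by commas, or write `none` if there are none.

1. '12022102' → no match
2. '21111102001' → no match
3. '' → match
4. '20' → no match
5. '011111001020' → no match

3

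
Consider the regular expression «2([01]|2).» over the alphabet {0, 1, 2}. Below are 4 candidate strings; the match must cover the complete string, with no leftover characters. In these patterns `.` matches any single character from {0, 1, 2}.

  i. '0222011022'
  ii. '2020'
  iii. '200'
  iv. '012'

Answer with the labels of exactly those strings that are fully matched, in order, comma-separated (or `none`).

i → no match — must start with '2'
ii → no match
iii → match
iv → no match — must start with '2'

iii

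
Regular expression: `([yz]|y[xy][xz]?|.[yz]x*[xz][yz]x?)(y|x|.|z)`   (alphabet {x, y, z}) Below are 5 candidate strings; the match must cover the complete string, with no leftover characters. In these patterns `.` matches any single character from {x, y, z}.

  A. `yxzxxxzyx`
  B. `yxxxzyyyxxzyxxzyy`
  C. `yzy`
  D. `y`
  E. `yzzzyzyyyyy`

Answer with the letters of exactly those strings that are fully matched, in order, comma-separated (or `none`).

A → no match
B → no match
C → no match
D → no match
E → no match

none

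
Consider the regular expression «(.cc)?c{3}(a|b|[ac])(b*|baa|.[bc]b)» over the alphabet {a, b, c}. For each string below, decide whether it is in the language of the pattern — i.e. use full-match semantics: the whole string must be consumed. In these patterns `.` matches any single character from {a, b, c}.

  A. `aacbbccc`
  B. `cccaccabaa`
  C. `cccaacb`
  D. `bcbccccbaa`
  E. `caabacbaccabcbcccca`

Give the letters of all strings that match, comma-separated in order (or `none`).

C

A. `aacbbccc` → no match
B. `cccaccabaa` → no match
C. `cccaacb` → match
D. `bcbccccbaa` → no match
E → no match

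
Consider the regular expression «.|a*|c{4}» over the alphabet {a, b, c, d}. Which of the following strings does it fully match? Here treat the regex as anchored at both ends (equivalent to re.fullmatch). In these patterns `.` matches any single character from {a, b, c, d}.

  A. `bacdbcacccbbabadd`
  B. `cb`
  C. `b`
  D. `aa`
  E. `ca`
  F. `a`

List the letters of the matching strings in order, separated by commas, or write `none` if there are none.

A → no match
B → no match
C → match
D → match
E → no match
F → match

C, D, F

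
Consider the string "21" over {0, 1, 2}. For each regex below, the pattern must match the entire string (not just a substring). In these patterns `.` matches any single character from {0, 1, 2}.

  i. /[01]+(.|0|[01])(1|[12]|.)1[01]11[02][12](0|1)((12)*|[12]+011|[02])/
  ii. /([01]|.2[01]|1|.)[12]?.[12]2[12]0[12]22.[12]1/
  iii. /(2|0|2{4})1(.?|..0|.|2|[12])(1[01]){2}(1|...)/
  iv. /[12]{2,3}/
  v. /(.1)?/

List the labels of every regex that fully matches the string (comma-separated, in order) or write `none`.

iv, v

i → no match
ii → no match
iii → no match
iv → match
v → match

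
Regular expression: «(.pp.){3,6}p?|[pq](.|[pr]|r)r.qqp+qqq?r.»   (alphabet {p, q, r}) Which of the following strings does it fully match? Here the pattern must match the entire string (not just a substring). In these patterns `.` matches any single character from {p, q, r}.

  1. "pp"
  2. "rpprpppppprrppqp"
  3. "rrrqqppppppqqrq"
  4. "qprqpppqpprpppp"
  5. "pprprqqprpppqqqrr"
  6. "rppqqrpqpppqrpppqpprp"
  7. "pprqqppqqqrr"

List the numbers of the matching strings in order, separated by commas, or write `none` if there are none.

none

1. "pp" → no match
2 → no match
3 → no match
4 → no match
5 → no match
6 → no match
7. "pprqqppqqqrr" → no match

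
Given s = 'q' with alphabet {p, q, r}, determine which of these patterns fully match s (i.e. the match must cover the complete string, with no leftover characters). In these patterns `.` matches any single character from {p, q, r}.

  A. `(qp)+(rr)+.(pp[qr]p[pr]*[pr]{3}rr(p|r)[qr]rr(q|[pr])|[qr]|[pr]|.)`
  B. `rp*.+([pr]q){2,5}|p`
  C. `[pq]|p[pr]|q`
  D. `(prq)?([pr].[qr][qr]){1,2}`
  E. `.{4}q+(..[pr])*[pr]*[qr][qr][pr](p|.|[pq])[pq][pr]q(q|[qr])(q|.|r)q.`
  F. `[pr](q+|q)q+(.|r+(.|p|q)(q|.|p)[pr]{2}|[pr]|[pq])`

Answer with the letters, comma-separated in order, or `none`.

A → no match — must start with 'qp'
B → no match
C → match
D → no match
E → no match
F → no match

C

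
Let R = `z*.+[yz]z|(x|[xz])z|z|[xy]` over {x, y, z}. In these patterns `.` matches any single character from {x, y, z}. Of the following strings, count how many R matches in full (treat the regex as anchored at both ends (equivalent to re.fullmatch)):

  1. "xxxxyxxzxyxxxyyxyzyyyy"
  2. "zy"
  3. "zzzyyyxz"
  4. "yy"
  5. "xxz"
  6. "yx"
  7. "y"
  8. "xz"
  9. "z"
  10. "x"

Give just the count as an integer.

1 → no match
2. "zy" → no match
3. "zzzyyyxz" → no match
4. "yy" → no match
5. "xxz" → no match
6. "yx" → no match
7. "y" → match
8. "xz" → match
9. "z" → match
10. "x" → match
Total matched: 4

4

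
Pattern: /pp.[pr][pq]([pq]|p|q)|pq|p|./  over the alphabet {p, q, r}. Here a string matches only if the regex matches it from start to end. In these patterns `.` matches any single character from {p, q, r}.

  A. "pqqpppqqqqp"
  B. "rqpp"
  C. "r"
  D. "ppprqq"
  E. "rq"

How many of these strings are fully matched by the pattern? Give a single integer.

2

A → no match
B → no match
C → match
D → match
E → no match
Total matched: 2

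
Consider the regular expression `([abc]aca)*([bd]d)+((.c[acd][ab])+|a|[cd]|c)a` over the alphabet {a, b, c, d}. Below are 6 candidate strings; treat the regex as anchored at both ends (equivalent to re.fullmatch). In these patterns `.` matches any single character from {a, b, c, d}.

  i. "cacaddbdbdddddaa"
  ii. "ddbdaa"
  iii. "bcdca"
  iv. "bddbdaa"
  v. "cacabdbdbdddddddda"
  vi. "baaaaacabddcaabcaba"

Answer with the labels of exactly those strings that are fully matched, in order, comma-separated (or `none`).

i → match
ii → match
iii → no match
iv → no match
v → match
vi → no match

i, ii, v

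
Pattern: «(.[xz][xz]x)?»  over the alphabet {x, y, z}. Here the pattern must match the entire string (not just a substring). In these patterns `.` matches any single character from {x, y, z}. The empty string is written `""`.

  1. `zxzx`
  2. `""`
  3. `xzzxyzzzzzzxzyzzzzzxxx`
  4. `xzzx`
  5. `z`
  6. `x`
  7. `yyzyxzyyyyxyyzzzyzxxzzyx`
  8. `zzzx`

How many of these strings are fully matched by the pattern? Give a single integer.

1 → match
2 → match
3 → no match
4 → match
5 → no match
6 → no match
7 → no match
8 → match
Total matched: 4

4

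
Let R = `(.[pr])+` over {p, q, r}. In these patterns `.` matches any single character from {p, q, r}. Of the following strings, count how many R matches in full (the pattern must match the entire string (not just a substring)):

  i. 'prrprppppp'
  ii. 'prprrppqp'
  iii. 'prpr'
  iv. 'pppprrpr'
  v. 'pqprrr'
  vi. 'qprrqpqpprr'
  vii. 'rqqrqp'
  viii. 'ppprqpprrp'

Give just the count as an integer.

4

i. 'prrprppppp' → match
ii. 'prprrppqp' → no match
iii. 'prpr' → match
iv. 'pppprrpr' → match
v. 'pqprrr' → no match
vi. 'qprrqpqpprr' → no match
vii. 'rqqrqp' → no match
viii. 'ppprqpprrp' → match
Total matched: 4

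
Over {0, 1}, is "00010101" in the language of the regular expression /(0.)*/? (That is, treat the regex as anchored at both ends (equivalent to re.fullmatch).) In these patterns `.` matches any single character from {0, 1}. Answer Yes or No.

Yes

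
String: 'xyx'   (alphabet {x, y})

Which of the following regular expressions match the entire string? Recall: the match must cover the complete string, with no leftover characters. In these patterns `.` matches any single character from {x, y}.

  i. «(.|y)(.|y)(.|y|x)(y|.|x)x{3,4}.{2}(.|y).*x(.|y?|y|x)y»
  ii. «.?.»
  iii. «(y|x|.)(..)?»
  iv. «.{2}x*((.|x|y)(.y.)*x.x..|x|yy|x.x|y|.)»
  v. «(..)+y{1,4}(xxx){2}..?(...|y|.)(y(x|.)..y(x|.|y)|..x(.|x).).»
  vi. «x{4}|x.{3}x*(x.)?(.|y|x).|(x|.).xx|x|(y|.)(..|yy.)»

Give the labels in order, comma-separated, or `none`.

i → no match — must end with 'y'
ii → no match
iii → match
iv → match
v → no match
vi → match

iii, iv, vi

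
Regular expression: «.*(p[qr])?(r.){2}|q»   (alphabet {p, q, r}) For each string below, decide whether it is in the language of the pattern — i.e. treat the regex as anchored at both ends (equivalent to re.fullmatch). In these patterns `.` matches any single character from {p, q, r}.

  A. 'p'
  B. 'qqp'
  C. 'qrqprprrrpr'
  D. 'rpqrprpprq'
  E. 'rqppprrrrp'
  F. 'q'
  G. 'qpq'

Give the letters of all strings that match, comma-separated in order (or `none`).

A → no match
B → no match
C → no match
D → no match
E → match
F → match
G → no match

E, F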